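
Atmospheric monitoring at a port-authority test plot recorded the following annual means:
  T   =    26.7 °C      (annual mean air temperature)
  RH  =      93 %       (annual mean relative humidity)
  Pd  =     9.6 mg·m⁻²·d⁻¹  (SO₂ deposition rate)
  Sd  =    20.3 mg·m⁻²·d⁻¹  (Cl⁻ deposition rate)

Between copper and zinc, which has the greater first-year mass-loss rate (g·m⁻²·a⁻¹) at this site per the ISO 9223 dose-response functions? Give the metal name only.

copper

copper: T>10 °C ⇒ hinge -0.080·(26.7−10) = -1.3360
  SO₂ term: 0.0053·9.6^0.26·exp(0.059·93-1.3360) = 0.6059
  Sd branch = 0.01025·Sd^0.27·e^(0.036·RH+0.049·T) = 2.432 μm/a
  r_corr = 0.6059 + 2.432 = 3.038 μm/a
  mass loss = 3.038 μm/a × 8.96 g/cm³ = 27.22 g·m⁻²·a⁻¹
zinc: T>10 °C ⇒ hinge -0.071·(26.7−10) = -1.1857
  SO₂ term: 0.0129·9.6^0.44·exp(0.046·93-1.1857) = 0.7687
  Cl⁻ term: 0.0175·20.3^0.57·exp(0.008·93+0.085·26.7) = 1.982
  sum: 0.7687 + 1.982 → r_corr = 2.75 μm/a
  mass loss = 2.75 μm/a × 7.14 g/cm³ = 19.64 g·m⁻²·a⁻¹
Ordering by g·m⁻²·a⁻¹: copper (27.2) > zinc (19.6)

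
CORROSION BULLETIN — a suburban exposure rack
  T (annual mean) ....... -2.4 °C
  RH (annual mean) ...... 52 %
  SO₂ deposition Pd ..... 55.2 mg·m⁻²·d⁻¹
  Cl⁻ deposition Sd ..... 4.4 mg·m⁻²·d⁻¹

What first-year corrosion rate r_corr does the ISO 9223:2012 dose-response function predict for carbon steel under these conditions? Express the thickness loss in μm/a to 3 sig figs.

r_corr = 7.57 μm/a

carbon steel: temperature factor f = +0.150·(-12.4) = -1.8600
  Pd branch = 1.77·Pd^0.52·e^(0.02·RH+f) = 6.276 μm/a
  Cl⁻ term: 0.102·4.4^0.62·exp(0.033·52+0.04·-2.4) = 1.292
  sum: 6.276 + 1.292 → r_corr = 7.567 μm/a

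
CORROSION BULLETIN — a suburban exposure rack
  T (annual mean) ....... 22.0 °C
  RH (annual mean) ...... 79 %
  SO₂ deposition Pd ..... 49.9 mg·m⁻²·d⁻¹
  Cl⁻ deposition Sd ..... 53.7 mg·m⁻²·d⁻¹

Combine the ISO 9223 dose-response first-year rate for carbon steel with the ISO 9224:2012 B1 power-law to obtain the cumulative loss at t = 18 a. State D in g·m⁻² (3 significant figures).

D(18) = 2.62e+03 g·m⁻²

carbon steel: f(T) = -0.054·(T−10) [T>10 °C] = -0.6480
  sulphur-dioxide contribution → 34.34 μm/a
  chloride contribution → 39.41 μm/a
  ⇒ r_corr(carbon steel) = 73.74 μm/a
ISO 9224: D(t) = r_corr · t^b with b = 0.523 (carbon steel, B1)
  D(18) = 73.74 × 18^0.523 = 73.74 × 4.534 = 334.4 μm
  Mass loss = 334.4 μm × 7.85 g/cm³ = 2625 g·m⁻²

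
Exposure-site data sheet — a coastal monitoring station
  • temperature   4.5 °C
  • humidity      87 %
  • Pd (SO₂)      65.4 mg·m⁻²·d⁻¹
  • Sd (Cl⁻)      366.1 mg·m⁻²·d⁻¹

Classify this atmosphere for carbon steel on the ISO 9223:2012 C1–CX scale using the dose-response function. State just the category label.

carbon steel: T≤10 °C ⇒ hinge +0.150·(4.5−10) = -0.8250
  sulphur-dioxide contribution → 38.86 μm/a
  chloride contribution → 83.77 μm/a
  total first-year rate 122.6 μm/a
ISO 9223 Table 2 (carbon steel): 80 < 123 ≤ 200 μm/a ⇒ C5

C5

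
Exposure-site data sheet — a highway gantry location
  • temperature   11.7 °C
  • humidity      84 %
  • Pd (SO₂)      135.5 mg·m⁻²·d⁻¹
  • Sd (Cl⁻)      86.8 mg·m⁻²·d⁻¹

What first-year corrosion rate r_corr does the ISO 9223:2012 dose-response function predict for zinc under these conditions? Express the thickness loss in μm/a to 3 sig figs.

r_corr = 5.90 μm/a

zinc: temperature factor f = -0.071·(1.7) = -0.1207
  SO₂ term: 0.0129·135.5^0.44·exp(0.046·84-0.1207) = 4.724
  Cl⁻ term: 0.0175·86.8^0.57·exp(0.008·84+0.085·11.7) = 1.18
  r_corr = 4.724 + 1.18 = 5.904 μm/a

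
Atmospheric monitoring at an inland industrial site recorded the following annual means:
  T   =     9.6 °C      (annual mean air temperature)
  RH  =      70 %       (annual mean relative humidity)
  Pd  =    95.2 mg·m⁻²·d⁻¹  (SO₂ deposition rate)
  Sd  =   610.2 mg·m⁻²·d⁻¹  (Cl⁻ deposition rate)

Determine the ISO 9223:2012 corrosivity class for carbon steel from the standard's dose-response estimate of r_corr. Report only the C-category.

C5

carbon steel: f(T) = +0.150·(T−10) [T≤10 °C] = -0.0600
  Pd branch = 1.77·Pd^0.52·e^(0.02·RH+f) = 72.25 μm/a
  Cl⁻ term: 0.102·610.2^0.62·exp(0.033·70+0.04·9.6) = 80.46
  r_corr = 72.25 + 80.46 = 152.7 μm/a
153 μm/a falls in (80, 200] for carbon steel → category C5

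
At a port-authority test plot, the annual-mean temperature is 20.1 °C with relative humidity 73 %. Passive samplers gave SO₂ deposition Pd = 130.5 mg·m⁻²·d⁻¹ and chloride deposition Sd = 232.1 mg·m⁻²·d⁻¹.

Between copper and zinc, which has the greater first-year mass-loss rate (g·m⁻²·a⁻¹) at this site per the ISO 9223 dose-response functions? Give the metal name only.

copper: f(T) = -0.080·(T−10) [T>10 °C] = -0.8080
  sulphur-dioxide contribution → 0.6222 μm/a
  chloride contribution → 1.654 μm/a
  total first-year rate 2.276 μm/a
  mass loss = 2.276 μm/a × 8.96 g/cm³ = 20.39 g·m⁻²·a⁻¹
zinc: temperature factor f = -0.071·(10.1) = -0.7171
  sulphur-dioxide contribution → 1.543 μm/a
  chloride contribution → 3.864 μm/a
  total first-year rate 5.408 μm/a
  mass loss = 5.408 μm/a × 7.14 g/cm³ = 38.61 g·m⁻²·a⁻¹
Ordering by g·m⁻²·a⁻¹: zinc (38.6) > copper (20.4)

zinc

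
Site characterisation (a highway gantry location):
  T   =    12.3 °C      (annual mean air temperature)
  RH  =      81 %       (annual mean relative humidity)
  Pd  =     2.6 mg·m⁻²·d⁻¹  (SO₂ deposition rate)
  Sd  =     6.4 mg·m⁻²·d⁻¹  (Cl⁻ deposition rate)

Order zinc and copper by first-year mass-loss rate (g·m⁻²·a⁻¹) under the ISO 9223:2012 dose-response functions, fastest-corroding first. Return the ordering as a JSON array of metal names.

zinc: f(T) = -0.071·(T−10) [T>10 °C] = -0.1633
  Pd branch = 0.0129·Pd^0.44·e^(0.046·RH+f) = 0.6925 μm/a
  Cl⁻ term: 0.0175·6.4^0.57·exp(0.008·81+0.085·12.3) = 0.2742
  r_corr = 0.6925 + 0.2742 = 0.9667 μm/a
  mass loss = 0.9667 μm/a × 7.14 g/cm³ = 6.902 g·m⁻²·a⁻¹
copper: T>10 °C ⇒ hinge -0.080·(12.3−10) = -0.1840
  SO₂ term: 0.0053·2.6^0.26·exp(0.059·81-0.1840) = 0.6726
  Cl⁻ term: 0.01025·6.4^0.27·exp(0.036·81+0.049·12.3) = 0.5709
  r_corr = 0.6726 + 0.5709 = 1.243 μm/a
  mass loss = 1.243 μm/a × 8.96 g/cm³ = 11.14 g·m⁻²·a⁻¹
Ordering by g·m⁻²·a⁻¹: copper (11.1) > zinc (6.9)

["copper", "zinc"]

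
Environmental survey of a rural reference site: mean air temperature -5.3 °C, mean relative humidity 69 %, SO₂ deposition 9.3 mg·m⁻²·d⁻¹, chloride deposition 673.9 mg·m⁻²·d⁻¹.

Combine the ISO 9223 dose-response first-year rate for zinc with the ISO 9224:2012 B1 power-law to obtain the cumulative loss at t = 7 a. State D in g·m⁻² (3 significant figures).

D(7) = 43.5 g·m⁻²

zinc: temperature factor f = +0.038·(-15.3) = -0.5814
  sulphur-dioxide contribution → 0.4599 μm/a
  chloride contribution → 0.7933 μm/a
  total first-year rate 1.253 μm/a
ISO 9224: D(t) = r_corr · t^b with b = 0.813 (zinc, B1)
  D(7) = 1.253 × 7^0.813 = 1.253 × 4.865 = 6.096 μm
  Mass loss = 6.096 μm × 7.14 g/cm³ = 43.53 g·m⁻²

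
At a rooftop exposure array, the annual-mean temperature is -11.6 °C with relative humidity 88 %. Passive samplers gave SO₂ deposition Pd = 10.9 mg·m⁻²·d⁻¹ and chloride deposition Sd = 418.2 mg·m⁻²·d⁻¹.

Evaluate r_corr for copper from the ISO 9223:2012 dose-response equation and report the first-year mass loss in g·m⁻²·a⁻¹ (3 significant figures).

r_corr = 7.35 g·m⁻²·a⁻¹

copper: T≤10 °C ⇒ hinge +0.126·(-11.6−10) = -2.7216
  Pd branch = 0.0053·Pd^0.26·e^(0.059·RH+f) = 0.1167 μm/a
  Sd branch = 0.01025·Sd^0.27·e^(0.036·RH+0.049·T) = 0.7039 μm/a
  r_corr = 0.1167 + 0.7039 = 0.8205 μm/a
Convert to mass loss: 0.8205 μm/a × 8.96 g/cm³ = 7.352 g·m⁻²·a⁻¹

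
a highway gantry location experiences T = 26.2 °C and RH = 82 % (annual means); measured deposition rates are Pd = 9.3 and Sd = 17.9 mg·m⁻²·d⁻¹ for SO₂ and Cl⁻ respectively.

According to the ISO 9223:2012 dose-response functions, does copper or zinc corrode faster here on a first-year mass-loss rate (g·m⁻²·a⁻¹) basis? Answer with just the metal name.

copper: temperature factor f = -0.080·(16.2) = -1.2960
  Pd branch = 0.0053·Pd^0.26·e^(0.059·RH+f) = 0.3269 μm/a
  Sd branch = 0.01025·Sd^0.27·e^(0.036·RH+0.049·T) = 1.544 μm/a
  sum: 0.3269 + 1.544 → r_corr = 1.871 μm/a
  mass loss = 1.871 μm/a × 8.96 g/cm³ = 16.76 g·m⁻²·a⁻¹
zinc: T>10 °C ⇒ hinge -0.071·(26.2−10) = -1.1502
  Pd branch = 0.0129·Pd^0.44·e^(0.046·RH+f) = 0.4735 μm/a
  Cl⁻ term: 0.0175·17.9^0.57·exp(0.008·82+0.085·26.2) = 1.619
  r_corr = 0.4735 + 1.619 = 2.092 μm/a
  mass loss = 2.092 μm/a × 7.14 g/cm³ = 14.94 g·m⁻²·a⁻¹
Ordering by g·m⁻²·a⁻¹: copper (16.8) > zinc (14.9)

copper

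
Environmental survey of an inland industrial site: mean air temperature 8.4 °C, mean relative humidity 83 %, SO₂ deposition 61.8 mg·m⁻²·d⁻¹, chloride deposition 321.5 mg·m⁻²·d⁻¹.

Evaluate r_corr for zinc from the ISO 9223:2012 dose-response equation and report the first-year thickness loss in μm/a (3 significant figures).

r_corr = 5.26 μm/a

zinc: T≤10 °C ⇒ hinge +0.038·(8.4−10) = -0.0608
  SO₂ term: 0.0129·61.8^0.44·exp(0.046·83-0.0608) = 3.391
  Cl⁻ term: 0.0175·321.5^0.57·exp(0.008·83+0.085·8.4) = 1.865
  r_corr = 3.391 + 1.865 = 5.256 μm/a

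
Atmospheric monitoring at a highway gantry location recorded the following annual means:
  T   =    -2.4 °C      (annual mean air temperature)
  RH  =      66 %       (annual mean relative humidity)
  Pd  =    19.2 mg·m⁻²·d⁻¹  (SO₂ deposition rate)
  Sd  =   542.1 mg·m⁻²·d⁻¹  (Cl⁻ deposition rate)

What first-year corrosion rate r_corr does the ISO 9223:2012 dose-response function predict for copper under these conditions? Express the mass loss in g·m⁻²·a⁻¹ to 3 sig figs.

r_corr = 5.86 g·m⁻²·a⁻¹

copper: temperature factor f = +0.126·(-12.4) = -1.5624
  Pd branch = 0.0053·Pd^0.26·e^(0.059·RH+f) = 0.1176 μm/a
  Sd branch = 0.01025·Sd^0.27·e^(0.036·RH+0.049·T) = 0.5367 μm/a
  r_corr = 0.1176 + 0.5367 = 0.6543 μm/a
Convert to mass loss: 0.6543 μm/a × 8.96 g/cm³ = 5.863 g·m⁻²·a⁻¹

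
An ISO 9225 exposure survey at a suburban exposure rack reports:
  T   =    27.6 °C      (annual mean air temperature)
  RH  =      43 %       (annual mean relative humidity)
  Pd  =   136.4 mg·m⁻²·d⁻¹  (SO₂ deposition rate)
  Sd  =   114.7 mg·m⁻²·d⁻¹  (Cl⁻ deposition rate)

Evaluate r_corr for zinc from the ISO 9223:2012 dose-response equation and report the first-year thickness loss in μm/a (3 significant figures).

zinc: temperature factor f = -0.071·(17.6) = -1.2496
  Pd branch = 0.0129·Pd^0.44·e^(0.046·RH+f) = 0.2324 μm/a
  Cl⁻ term: 0.0175·114.7^0.57·exp(0.008·43+0.085·27.6) = 3.848
  r_corr = 0.2324 + 3.848 = 4.08 μm/a

r_corr = 4.08 μm/a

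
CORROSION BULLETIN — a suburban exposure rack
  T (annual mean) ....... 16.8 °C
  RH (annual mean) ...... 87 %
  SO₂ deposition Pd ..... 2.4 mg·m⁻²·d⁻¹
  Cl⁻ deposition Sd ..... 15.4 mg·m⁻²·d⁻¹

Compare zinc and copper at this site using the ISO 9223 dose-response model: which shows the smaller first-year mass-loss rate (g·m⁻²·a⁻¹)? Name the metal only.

zinc

zinc: T>10 °C ⇒ hinge -0.071·(16.8−10) = -0.4828
  SO₂ term: 0.0129·2.4^0.44·exp(0.046·87-0.4828) = 0.6401
  Cl⁻ term: 0.0175·15.4^0.57·exp(0.008·87+0.085·16.8) = 0.6956
  sum: 0.6401 + 0.6956 → r_corr = 1.336 μm/a
  mass loss = 1.336 μm/a × 7.14 g/cm³ = 9.537 g·m⁻²·a⁻¹
copper: T>10 °C ⇒ hinge -0.080·(16.8−10) = -0.5440
  Pd branch = 0.0053·Pd^0.26·e^(0.059·RH+f) = 0.6548 μm/a
  Sd branch = 0.01025·Sd^0.27·e^(0.036·RH+0.049·T) = 1.12 μm/a
  r_corr = 0.6548 + 1.12 = 1.774 μm/a
  mass loss = 1.774 μm/a × 8.96 g/cm³ = 15.9 g·m⁻²·a⁻¹
Ordering by g·m⁻²·a⁻¹: copper (15.9) > zinc (9.54)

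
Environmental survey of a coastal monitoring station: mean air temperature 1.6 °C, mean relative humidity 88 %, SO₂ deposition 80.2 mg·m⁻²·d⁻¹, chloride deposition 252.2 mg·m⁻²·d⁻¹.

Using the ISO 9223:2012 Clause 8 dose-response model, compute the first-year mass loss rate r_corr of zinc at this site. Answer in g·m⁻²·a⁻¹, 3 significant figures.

zinc: temperature factor f = +0.038·(-8.4) = -0.3192
  Pd branch = 0.0129·Pd^0.44·e^(0.046·RH+f) = 3.697 μm/a
  Cl⁻ term: 0.0175·252.2^0.57·exp(0.008·88+0.085·1.6) = 0.9481
  r_corr = 3.697 + 0.9481 = 4.645 μm/a
Convert to mass loss: 4.645 μm/a × 7.14 g/cm³ = 33.16 g·m⁻²·a⁻¹

r_corr = 33.2 g·m⁻²·a⁻¹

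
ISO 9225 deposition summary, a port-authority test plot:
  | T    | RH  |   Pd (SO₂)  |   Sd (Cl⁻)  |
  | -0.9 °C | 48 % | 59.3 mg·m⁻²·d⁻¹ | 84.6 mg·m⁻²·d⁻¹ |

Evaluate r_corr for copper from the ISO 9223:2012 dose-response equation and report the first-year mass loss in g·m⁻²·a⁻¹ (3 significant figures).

copper: f(T) = +0.126·(T−10) [T≤10 °C] = -1.3734
  SO₂ term: 0.0053·59.3^0.26·exp(0.059·48-1.3734) = 0.06588
  Sd branch = 0.01025·Sd^0.27·e^(0.036·RH+0.049·T) = 0.183 μm/a
  r_corr = 0.06588 + 0.183 = 0.2489 μm/a
Convert to mass loss: 0.2489 μm/a × 8.96 g/cm³ = 2.23 g·m⁻²·a⁻¹

r_corr = 2.23 g·m⁻²·a⁻¹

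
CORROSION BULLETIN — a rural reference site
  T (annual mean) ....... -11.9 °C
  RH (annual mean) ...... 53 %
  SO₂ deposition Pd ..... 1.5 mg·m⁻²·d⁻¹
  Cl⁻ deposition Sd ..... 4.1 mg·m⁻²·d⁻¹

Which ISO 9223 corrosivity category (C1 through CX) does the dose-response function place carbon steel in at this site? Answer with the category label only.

carbon steel: f(T) = +0.150·(T−10) [T≤10 °C] = -3.2850
  sulphur-dioxide contribution → 0.2362 μm/a
  chloride contribution → 0.8737 μm/a
  ⇒ r_corr(carbon steel) = 1.11 μm/a
Category bounds: 0…1.3 μm/a bracket r_corr ⇒ C1

C1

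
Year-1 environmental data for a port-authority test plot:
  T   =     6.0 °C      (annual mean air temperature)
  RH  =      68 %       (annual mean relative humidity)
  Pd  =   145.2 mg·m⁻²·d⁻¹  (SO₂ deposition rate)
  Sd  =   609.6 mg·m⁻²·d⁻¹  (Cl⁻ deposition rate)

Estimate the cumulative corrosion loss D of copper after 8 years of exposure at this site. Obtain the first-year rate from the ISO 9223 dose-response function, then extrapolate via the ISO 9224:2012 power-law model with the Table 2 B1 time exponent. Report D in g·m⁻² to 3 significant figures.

copper: T≤10 °C ⇒ hinge +0.126·(6.0−10) = -0.5040
  sulphur-dioxide contribution → 0.6455 μm/a
  chloride contribution → 0.8985 μm/a
  total first-year rate 1.544 μm/a
Power-law: D(8) = r_corr · 8^0.667
  D(8) = 1.544 × 8^0.667 = 1.544 × 4.003 = 6.18 μm
  Mass loss = 6.18 μm × 8.96 g/cm³ = 55.38 g·m⁻²

D(8) = 55.4 g·m⁻²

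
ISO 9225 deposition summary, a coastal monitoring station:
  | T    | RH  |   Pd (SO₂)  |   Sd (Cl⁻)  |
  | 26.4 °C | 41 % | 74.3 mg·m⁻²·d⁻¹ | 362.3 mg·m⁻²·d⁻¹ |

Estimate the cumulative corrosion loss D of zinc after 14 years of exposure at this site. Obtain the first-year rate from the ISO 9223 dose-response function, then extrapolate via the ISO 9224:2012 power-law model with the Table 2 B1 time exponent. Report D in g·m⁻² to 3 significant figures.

D(14) = 413 g·m⁻²

zinc: f(T) = -0.071·(T−10) [T>10 °C] = -1.1644
  sulphur-dioxide contribution → 0.1767 μm/a
  chloride contribution → 6.587 μm/a
  ⇒ r_corr(zinc) = 6.764 μm/a
Long-term exponent b (ISO 9224 Table 2, B1) = 0.813
  D(14) = 6.764 × 14^0.813 = 6.764 × 8.547 = 57.81 μm
  Mass loss = 57.81 μm × 7.14 g/cm³ = 412.8 g·m⁻²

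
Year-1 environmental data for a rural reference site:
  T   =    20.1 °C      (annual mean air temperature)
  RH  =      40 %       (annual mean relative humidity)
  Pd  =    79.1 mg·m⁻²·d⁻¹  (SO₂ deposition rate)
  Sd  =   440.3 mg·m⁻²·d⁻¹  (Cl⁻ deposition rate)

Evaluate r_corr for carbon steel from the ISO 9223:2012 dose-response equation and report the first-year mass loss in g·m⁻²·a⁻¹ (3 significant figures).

carbon steel: T>10 °C ⇒ hinge -0.054·(20.1−10) = -0.5454
  Pd branch = 1.77·Pd^0.52·e^(0.02·RH+f) = 22.16 μm/a
  Sd branch = 0.102·Sd^0.62·e^(0.033·RH+0.04·T) = 37.17 μm/a
  sum: 22.16 + 37.17 → r_corr = 59.33 μm/a
Convert to mass loss: 59.33 μm/a × 7.85 g/cm³ = 465.7 g·m⁻²·a⁻¹

r_corr = 466 g·m⁻²·a⁻¹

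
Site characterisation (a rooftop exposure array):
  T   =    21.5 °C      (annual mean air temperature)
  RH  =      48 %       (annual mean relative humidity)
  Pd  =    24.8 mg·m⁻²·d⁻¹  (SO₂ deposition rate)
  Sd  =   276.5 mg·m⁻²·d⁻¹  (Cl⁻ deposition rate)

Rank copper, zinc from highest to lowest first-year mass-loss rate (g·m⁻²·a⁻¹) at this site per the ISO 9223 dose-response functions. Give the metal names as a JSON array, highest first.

copper: temperature factor f = -0.080·(11.5) = -0.9200
  sulphur-dioxide contribution → 0.08264 μm/a
  chloride contribution → 0.755 μm/a
  ⇒ r_corr(copper) = 0.8377 μm/a
  mass loss = 0.8377 μm/a × 8.96 g/cm³ = 7.506 g·m⁻²·a⁻¹
zinc: f(T) = -0.071·(T−10) [T>10 °C] = -0.8165
  sulphur-dioxide contribution → 0.213 μm/a
  chloride contribution → 3.938 μm/a
  total first-year rate 4.151 μm/a
  mass loss = 4.151 μm/a × 7.14 g/cm³ = 29.64 g·m⁻²·a⁻¹
Ordering by g·m⁻²·a⁻¹: zinc (29.6) > copper (7.51)

["zinc", "copper"]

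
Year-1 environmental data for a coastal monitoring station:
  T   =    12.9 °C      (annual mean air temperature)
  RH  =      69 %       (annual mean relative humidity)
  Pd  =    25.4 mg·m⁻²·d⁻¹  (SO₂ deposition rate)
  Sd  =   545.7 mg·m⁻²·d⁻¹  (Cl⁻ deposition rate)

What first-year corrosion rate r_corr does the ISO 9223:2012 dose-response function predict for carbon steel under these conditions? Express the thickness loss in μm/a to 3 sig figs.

carbon steel: T>10 °C ⇒ hinge -0.054·(12.9−10) = -0.1566
  sulphur-dioxide contribution → 32.34 μm/a
  chloride contribution → 82.89 μm/a
  total first-year rate 115.2 μm/a

r_corr = 115 μm/a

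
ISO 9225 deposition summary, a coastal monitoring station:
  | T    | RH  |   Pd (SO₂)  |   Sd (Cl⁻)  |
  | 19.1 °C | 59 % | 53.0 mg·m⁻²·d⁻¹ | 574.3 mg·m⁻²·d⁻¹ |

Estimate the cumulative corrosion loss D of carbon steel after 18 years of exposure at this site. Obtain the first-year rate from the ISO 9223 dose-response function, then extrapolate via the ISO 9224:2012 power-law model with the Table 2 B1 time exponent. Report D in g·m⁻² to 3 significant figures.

carbon steel: f(T) = -0.054·(T−10) [T>10 °C] = -0.4914
  Pd branch = 1.77·Pd^0.52·e^(0.02·RH+f) = 27.77 μm/a
  Cl⁻ term: 0.102·574.3^0.62·exp(0.033·59+0.04·19.1) = 78.82
  sum: 27.77 + 78.82 → r_corr = 106.6 μm/a
Long-term exponent b (ISO 9224 Table 2, B1) = 0.523
  D(18) = 106.6 × 18^0.523 = 106.6 × 4.534 = 483.3 μm
  Mass loss = 483.3 μm × 7.85 g/cm³ = 3794 g·m⁻²

D(18) = 3.79e+03 g·m⁻²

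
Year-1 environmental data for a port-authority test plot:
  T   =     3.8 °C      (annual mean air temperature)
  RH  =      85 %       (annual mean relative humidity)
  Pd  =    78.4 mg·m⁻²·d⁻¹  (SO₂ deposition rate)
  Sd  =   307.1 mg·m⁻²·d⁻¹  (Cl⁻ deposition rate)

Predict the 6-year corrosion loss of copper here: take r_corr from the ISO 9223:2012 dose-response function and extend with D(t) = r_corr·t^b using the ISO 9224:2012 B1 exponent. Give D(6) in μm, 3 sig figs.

D(6) = 7.84 μm

copper: f(T) = +0.126·(T−10) [T≤10 °C] = -0.7812
  Pd branch = 0.0053·Pd^0.26·e^(0.059·RH+f) = 1.136 μm/a
  Cl⁻ term: 0.01025·307.1^0.27·exp(0.036·85+0.049·3.8) = 1.236
  sum: 1.136 + 1.236 → r_corr = 2.373 μm/a
Power-law: D(6) = r_corr · 6^0.667
  D(6) = 2.373 × 6^0.667 = 2.373 × 3.304 = 7.839 μm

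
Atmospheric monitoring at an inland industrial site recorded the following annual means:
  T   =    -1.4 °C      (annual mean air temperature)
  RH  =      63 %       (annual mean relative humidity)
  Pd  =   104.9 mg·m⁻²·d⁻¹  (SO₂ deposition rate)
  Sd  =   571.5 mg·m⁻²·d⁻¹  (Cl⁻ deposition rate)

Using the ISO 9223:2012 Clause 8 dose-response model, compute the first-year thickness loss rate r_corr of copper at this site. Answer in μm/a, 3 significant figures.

r_corr = 0.687 μm/a

copper: temperature factor f = +0.126·(-11.4) = -1.4364
  SO₂ term: 0.0053·104.9^0.26·exp(0.059·63-1.4364) = 0.1738
  Sd branch = 0.01025·Sd^0.27·e^(0.036·RH+0.049·T) = 0.5132 μm/a
  r_corr = 0.1738 + 0.5132 = 0.6871 μm/a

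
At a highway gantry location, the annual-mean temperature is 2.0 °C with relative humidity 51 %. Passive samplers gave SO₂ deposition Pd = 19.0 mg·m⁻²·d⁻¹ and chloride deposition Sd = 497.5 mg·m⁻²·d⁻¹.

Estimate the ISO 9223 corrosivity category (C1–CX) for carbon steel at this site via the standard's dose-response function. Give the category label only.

carbon steel: f(T) = +0.150·(T−10) [T≤10 °C] = -1.2000
  sulphur-dioxide contribution → 6.835 μm/a
  chloride contribution → 27.94 μm/a
  ⇒ r_corr(carbon steel) = 34.78 μm/a
Category bounds: 25…50 μm/a bracket r_corr ⇒ C3

C3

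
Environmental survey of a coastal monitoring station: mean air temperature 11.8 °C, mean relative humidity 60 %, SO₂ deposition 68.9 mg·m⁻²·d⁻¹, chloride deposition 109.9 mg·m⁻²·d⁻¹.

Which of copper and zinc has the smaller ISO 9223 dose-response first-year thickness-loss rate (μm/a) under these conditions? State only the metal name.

copper

copper: f(T) = -0.080·(T−10) [T>10 °C] = -0.1440
  Pd branch = 0.0053·Pd^0.26·e^(0.059·RH+f) = 0.4754 μm/a
  Sd branch = 0.01025·Sd^0.27·e^(0.036·RH+0.049·T) = 0.5636 μm/a
  sum: 0.4754 + 0.5636 → r_corr = 1.039 μm/a
zinc: T>10 °C ⇒ hinge -0.071·(11.8−10) = -0.1278
  SO₂ term: 0.0129·68.9^0.44·exp(0.046·60-0.1278) = 1.155
  Sd branch = 0.0175·Sd^0.57·e^(0.008·RH+0.085·T) = 1.123 μm/a
  sum: 1.155 + 1.123 → r_corr = 2.278 μm/a
Ordering by μm/a: zinc (2.28) > copper (1.04)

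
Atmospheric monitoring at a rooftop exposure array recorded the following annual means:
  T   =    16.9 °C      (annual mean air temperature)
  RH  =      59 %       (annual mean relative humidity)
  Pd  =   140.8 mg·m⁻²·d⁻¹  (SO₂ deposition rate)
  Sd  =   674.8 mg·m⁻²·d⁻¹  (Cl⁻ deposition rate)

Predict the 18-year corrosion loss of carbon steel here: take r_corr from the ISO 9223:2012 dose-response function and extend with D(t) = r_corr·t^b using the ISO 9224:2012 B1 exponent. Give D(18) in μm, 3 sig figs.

carbon steel: f(T) = -0.054·(T−10) [T>10 °C] = -0.3726
  sulphur-dioxide contribution → 51.99 μm/a
  chloride contribution → 79.77 μm/a
  ⇒ r_corr(carbon steel) = 131.8 μm/a
Long-term exponent b (ISO 9224 Table 2, B1) = 0.523
  D(18) = 131.8 × 18^0.523 = 131.8 × 4.534 = 597.4 μm

D(18) = 597 μm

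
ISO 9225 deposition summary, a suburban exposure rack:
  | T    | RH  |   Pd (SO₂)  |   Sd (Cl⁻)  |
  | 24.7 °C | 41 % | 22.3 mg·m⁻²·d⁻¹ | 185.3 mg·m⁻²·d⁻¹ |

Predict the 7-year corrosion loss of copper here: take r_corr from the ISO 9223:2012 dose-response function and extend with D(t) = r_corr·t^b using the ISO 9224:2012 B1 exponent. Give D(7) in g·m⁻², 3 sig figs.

D(7) = 21.6 g·m⁻²

copper: T>10 °C ⇒ hinge -0.080·(24.7−10) = -1.1760
  SO₂ term: 0.0053·22.3^0.26·exp(0.059·41-1.1760) = 0.04118
  Cl⁻ term: 0.01025·185.3^0.27·exp(0.036·41+0.049·24.7) = 0.6162
  sum: 0.04118 + 0.6162 → r_corr = 0.6573 μm/a
ISO 9224: D(t) = r_corr · t^b with b = 0.667 (copper, B1)
  D(7) = 0.6573 × 7^0.667 = 0.6573 × 3.662 = 2.407 μm
  Mass loss = 2.407 μm × 8.96 g/cm³ = 21.57 g·m⁻²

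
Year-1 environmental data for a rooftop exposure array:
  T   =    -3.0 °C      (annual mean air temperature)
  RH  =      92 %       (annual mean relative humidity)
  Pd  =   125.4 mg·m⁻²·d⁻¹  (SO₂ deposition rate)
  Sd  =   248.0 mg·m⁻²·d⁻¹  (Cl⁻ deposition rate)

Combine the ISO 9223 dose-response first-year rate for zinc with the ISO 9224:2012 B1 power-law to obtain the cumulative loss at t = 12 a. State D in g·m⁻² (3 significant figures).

D(12) = 280 g·m⁻²

zinc: f(T) = +0.038·(T−10) [T≤10 °C] = -0.4940
  Pd branch = 0.0129·Pd^0.44·e^(0.046·RH+f) = 4.542 μm/a
  Sd branch = 0.0175·Sd^0.57·e^(0.008·RH+0.085·T) = 0.6558 μm/a
  r_corr = 4.542 + 0.6558 = 5.198 μm/a
ISO 9224: D(t) = r_corr · t^b with b = 0.813 (zinc, B1)
  D(12) = 5.198 × 12^0.813 = 5.198 × 7.54 = 39.19 μm
  Mass loss = 39.19 μm × 7.14 g/cm³ = 279.8 g·m⁻²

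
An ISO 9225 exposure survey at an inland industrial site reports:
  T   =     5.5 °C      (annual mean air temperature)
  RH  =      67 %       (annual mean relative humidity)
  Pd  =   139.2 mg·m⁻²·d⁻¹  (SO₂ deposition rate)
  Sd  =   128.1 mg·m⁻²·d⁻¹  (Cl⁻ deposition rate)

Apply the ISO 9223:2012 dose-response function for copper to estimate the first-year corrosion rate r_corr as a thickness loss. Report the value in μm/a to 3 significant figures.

copper: T≤10 °C ⇒ hinge +0.126·(5.5−10) = -0.5670
  Pd branch = 0.0053·Pd^0.26·e^(0.059·RH+f) = 0.5651 μm/a
  Cl⁻ term: 0.01025·128.1^0.27·exp(0.036·67+0.049·5.5) = 0.555
  sum: 0.5651 + 0.555 → r_corr = 1.12 μm/a

r_corr = 1.12 μm/a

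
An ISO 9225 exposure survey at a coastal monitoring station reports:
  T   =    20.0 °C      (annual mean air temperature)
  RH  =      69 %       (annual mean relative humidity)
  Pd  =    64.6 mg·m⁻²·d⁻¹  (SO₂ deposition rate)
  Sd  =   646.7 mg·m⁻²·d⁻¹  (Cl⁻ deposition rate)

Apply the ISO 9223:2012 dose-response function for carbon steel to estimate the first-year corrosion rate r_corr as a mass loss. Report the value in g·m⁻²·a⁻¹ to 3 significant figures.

r_corr = 1.24e+03 g·m⁻²·a⁻¹

carbon steel: T>10 °C ⇒ hinge -0.054·(20.0−10) = -0.5400
  SO₂ term: 1.77·64.6^0.52·exp(0.02·69-0.5400) = 35.82
  Sd branch = 0.102·Sd^0.62·e^(0.033·RH+0.04·T) = 122.3 μm/a
  r_corr = 35.82 + 122.3 = 158.2 μm/a
Convert to mass loss: 158.2 μm/a × 7.85 g/cm³ = 1242 g·m⁻²·a⁻¹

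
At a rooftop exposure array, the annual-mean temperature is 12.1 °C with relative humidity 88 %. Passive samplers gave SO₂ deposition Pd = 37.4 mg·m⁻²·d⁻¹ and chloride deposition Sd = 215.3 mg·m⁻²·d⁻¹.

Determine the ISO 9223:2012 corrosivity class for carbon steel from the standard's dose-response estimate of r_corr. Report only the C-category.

carbon steel: f(T) = -0.054·(T−10) [T>10 °C] = -0.1134
  SO₂ term: 1.77·37.4^0.52·exp(0.02·88-0.1134) = 60.39
  Cl⁻ term: 0.102·215.3^0.62·exp(0.033·88+0.04·12.1) = 84.43
  sum: 60.39 + 84.43 → r_corr = 144.8 μm/a
145 μm/a falls in (80, 200] for carbon steel → category C5

C5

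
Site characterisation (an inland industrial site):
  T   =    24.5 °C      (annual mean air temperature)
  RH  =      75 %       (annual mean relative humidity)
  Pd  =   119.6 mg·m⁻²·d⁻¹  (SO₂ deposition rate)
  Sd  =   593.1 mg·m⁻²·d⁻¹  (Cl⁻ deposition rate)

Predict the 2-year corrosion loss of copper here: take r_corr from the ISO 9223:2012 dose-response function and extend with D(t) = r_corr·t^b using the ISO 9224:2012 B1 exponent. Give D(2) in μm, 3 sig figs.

D(2) = 5.27 μm

copper: T>10 °C ⇒ hinge -0.080·(24.5−10) = -1.1600
  Pd branch = 0.0053·Pd^0.26·e^(0.059·RH+f) = 0.4813 μm/a
  Cl⁻ term: 0.01025·593.1^0.27·exp(0.036·75+0.049·24.5) = 2.841
  sum: 0.4813 + 2.841 → r_corr = 3.322 μm/a
Power-law: D(2) = r_corr · 2^0.667
  D(2) = 3.322 × 2^0.667 = 3.322 × 1.588 = 5.275 μm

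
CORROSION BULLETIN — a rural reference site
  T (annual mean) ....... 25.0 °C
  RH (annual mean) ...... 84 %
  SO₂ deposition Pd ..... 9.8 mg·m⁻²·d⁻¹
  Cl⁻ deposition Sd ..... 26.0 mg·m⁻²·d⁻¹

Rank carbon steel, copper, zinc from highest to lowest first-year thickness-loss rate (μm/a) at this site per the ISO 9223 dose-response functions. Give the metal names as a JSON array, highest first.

carbon steel: f(T) = -0.054·(T−10) [T>10 °C] = -0.8100
  sulphur-dioxide contribution → 13.84 μm/a
  chloride contribution → 33.42 μm/a
  ⇒ r_corr(carbon steel) = 47.27 μm/a
copper: f(T) = -0.080·(T−10) [T>10 °C] = -1.2000
  sulphur-dioxide contribution → 0.4104 μm/a
  chloride contribution → 1.73 μm/a
  ⇒ r_corr(copper) = 2.141 μm/a
zinc: temperature factor f = -0.071·(15.0) = -1.0650
  sulphur-dioxide contribution → 0.5785 μm/a
  chloride contribution → 1.838 μm/a
  ⇒ r_corr(zinc) = 2.416 μm/a
Ordering by μm/a: carbon steel (47.3) > zinc (2.42) > copper (2.14)

["carbon steel", "zinc", "copper"]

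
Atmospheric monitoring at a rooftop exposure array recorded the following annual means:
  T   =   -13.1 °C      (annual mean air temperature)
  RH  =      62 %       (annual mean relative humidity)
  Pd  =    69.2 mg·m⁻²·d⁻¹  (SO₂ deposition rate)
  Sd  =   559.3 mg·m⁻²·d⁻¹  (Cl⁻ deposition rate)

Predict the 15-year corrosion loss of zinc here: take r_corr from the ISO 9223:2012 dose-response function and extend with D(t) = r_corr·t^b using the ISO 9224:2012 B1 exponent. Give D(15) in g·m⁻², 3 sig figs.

D(15) = 61.1 g·m⁻²

zinc: temperature factor f = +0.038·(-23.1) = -0.8778
  SO₂ term: 0.0129·69.2^0.44·exp(0.046·62-0.8778) = 0.5993
  Cl⁻ term: 0.0175·559.3^0.57·exp(0.008·62+0.085·-13.1) = 0.3476
  sum: 0.5993 + 0.3476 → r_corr = 0.9468 μm/a
ISO 9224: D(t) = r_corr · t^b with b = 0.813 (zinc, B1)
  D(15) = 0.9468 × 15^0.813 = 0.9468 × 9.04 = 8.559 μm
  Mass loss = 8.559 μm × 7.14 g/cm³ = 61.11 g·m⁻²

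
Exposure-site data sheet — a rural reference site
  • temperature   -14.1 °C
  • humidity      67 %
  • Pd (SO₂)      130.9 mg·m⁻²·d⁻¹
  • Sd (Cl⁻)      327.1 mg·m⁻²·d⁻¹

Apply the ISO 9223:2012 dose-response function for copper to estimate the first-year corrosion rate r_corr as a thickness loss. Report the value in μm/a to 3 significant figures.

copper: temperature factor f = +0.126·(-24.1) = -3.0366
  SO₂ term: 0.0053·130.9^0.26·exp(0.059·67-3.0366) = 0.04706
  Sd branch = 0.01025·Sd^0.27·e^(0.036·RH+0.049·T) = 0.2736 μm/a
  r_corr = 0.04706 + 0.2736 = 0.3207 μm/a

r_corr = 0.321 μm/a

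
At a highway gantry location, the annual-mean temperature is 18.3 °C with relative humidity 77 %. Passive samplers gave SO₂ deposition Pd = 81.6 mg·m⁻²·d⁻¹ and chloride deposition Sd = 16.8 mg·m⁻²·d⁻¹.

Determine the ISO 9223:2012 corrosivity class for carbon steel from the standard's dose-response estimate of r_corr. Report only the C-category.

carbon steel: T>10 °C ⇒ hinge -0.054·(18.3−10) = -0.4482
  sulphur-dioxide contribution → 52.03 μm/a
  chloride contribution → 15.48 μm/a
  ⇒ r_corr(carbon steel) = 67.5 μm/a
ISO 9223 Table 2 (carbon steel): 50 < 67.5 ≤ 80 μm/a ⇒ C4

C4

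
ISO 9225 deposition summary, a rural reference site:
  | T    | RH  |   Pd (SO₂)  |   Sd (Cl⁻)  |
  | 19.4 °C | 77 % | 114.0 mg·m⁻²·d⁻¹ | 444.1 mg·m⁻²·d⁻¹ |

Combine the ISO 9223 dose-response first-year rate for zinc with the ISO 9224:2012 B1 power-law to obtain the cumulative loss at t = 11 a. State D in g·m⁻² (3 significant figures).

zinc: T>10 °C ⇒ hinge -0.071·(19.4−10) = -0.6674
  SO₂ term: 0.0129·114.0^0.44·exp(0.046·77-0.6674) = 1.837
  Cl⁻ term: 0.0175·444.1^0.57·exp(0.008·77+0.085·19.4) = 5.442
  sum: 1.837 + 5.442 → r_corr = 7.279 μm/a
Power-law: D(11) = r_corr · 11^0.813
  D(11) = 7.279 × 11^0.813 = 7.279 × 7.025 = 51.14 μm
  Mass loss = 51.14 μm × 7.14 g/cm³ = 365.1 g·m⁻²

D(11) = 365 g·m⁻²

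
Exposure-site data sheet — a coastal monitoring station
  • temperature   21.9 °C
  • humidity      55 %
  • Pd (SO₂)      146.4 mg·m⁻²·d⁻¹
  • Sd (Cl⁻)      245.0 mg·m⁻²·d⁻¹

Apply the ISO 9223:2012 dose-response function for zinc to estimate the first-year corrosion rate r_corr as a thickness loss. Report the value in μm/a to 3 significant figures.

zinc: temperature factor f = -0.071·(11.9) = -0.8449
  Pd branch = 0.0129·Pd^0.44·e^(0.046·RH+f) = 0.6241 μm/a
  Sd branch = 0.0175·Sd^0.57·e^(0.008·RH+0.085·T) = 4.022 μm/a
  sum: 0.6241 + 4.022 → r_corr = 4.646 μm/a

r_corr = 4.65 μm/a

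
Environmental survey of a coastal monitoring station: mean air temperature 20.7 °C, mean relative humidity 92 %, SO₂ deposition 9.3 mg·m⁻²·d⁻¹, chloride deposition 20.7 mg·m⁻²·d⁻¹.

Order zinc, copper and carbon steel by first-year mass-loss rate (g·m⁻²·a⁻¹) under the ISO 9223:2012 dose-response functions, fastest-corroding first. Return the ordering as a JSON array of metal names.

zinc: f(T) = -0.071·(T−10) [T>10 °C] = -0.7597
  Pd branch = 0.0129·Pd^0.44·e^(0.046·RH+f) = 1.108 μm/a
  Cl⁻ term: 0.0175·20.7^0.57·exp(0.008·92+0.085·20.7) = 1.194
  sum: 1.108 + 1.194 → r_corr = 2.302 μm/a
  mass loss = 2.302 μm/a × 7.14 g/cm³ = 16.44 g·m⁻²·a⁻¹
copper: f(T) = -0.080·(T−10) [T>10 °C] = -0.8560
  Pd branch = 0.0053·Pd^0.26·e^(0.059·RH+f) = 0.9155 μm/a
  Cl⁻ term: 0.01025·20.7^0.27·exp(0.036·92+0.049·20.7) = 1.758
  sum: 0.9155 + 1.758 → r_corr = 2.673 μm/a
  mass loss = 2.673 μm/a × 8.96 g/cm³ = 23.95 g·m⁻²·a⁻¹
carbon steel: f(T) = -0.054·(T−10) [T>10 °C] = -0.5778
  SO₂ term: 1.77·9.3^0.52·exp(0.02·92-0.5778) = 19.94
  Sd branch = 0.102·Sd^0.62·e^(0.033·RH+0.04·T) = 31.81 μm/a
  sum: 19.94 + 31.81 → r_corr = 51.75 μm/a
  mass loss = 51.75 μm/a × 7.85 g/cm³ = 406.3 g·m⁻²·a⁻¹
Ordering by g·m⁻²·a⁻¹: carbon steel (406) > copper (24) > zinc (16.4)

["carbon steel", "copper", "zinc"]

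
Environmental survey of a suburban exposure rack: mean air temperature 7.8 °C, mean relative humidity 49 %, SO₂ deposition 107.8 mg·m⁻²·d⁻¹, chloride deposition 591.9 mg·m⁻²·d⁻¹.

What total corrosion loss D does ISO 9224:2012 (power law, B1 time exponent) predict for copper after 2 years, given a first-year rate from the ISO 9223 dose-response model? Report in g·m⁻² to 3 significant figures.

copper: temperature factor f = +0.126·(-2.2) = -0.2772
  SO₂ term: 0.0053·107.8^0.26·exp(0.059·49-0.2772) = 0.2443
  Cl⁻ term: 0.01025·591.9^0.27·exp(0.036·49+0.049·7.8) = 0.4913
  sum: 0.2443 + 0.4913 → r_corr = 0.7356 μm/a
Long-term exponent b (ISO 9224 Table 2, B1) = 0.667
  D(2) = 0.7356 × 2^0.667 = 0.7356 × 1.588 = 1.168 μm
  Mass loss = 1.168 μm × 8.96 g/cm³ = 10.46 g·m⁻²

D(2) = 10.5 g·m⁻²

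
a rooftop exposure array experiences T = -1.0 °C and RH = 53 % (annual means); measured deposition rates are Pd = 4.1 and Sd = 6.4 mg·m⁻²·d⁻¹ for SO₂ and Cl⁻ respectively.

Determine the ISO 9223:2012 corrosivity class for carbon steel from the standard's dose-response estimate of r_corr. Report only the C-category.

C2

carbon steel: T≤10 °C ⇒ hinge +0.150·(-1.0−10) = -1.6500
  sulphur-dioxide contribution → 2.044 μm/a
  chloride contribution → 1.781 μm/a
  total first-year rate 3.824 μm/a
3.82 μm/a falls in (1.3, 25] for carbon steel → category C2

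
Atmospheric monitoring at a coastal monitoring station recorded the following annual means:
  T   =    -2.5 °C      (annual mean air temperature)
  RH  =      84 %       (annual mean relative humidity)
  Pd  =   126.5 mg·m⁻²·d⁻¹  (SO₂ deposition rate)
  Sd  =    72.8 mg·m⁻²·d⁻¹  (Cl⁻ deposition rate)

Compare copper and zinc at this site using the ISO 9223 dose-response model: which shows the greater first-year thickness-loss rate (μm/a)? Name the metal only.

copper: f(T) = +0.126·(T−10) [T≤10 °C] = -1.5750
  Pd branch = 0.0053·Pd^0.26·e^(0.059·RH+f) = 0.5485 μm/a
  Cl⁻ term: 0.01025·72.8^0.27·exp(0.036·84+0.049·-2.5) = 0.5938
  sum: 0.5485 + 0.5938 → r_corr = 1.142 μm/a
zinc: f(T) = +0.038·(T−10) [T≤10 °C] = -0.4750
  SO₂ term: 0.0129·126.5^0.44·exp(0.046·84-0.4750) = 3.216
  Sd branch = 0.0175·Sd^0.57·e^(0.008·RH+0.085·T) = 0.3192 μm/a
  r_corr = 3.216 + 0.3192 = 3.535 μm/a
Ordering by μm/a: zinc (3.54) > copper (1.14)

zinc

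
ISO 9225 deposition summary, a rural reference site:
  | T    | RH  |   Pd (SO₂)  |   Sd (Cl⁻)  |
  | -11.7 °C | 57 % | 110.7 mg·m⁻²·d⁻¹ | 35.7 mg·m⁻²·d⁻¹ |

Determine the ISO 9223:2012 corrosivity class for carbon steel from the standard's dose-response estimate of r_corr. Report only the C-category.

C2

carbon steel: T≤10 °C ⇒ hinge +0.150·(-11.7−10) = -3.2550
  Pd branch = 1.77·Pd^0.52·e^(0.02·RH+f) = 2.468 μm/a
  Cl⁻ term: 0.102·35.7^0.62·exp(0.033·57+0.04·-11.7) = 3.845
  sum: 2.468 + 3.845 → r_corr = 6.313 μm/a
6.31 μm/a falls in (1.3, 25] for carbon steel → category C2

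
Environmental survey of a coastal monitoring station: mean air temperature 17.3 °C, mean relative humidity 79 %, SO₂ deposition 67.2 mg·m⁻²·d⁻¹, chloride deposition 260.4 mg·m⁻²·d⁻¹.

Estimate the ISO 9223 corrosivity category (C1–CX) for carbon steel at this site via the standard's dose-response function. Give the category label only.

carbon steel: temperature factor f = -0.054·(7.3) = -0.3942
  SO₂ term: 1.77·67.2^0.52·exp(0.02·79-0.3942) = 51.66
  Sd branch = 0.102·Sd^0.62·e^(0.033·RH+0.04·T) = 86.9 μm/a
  r_corr = 51.66 + 86.9 = 138.6 μm/a
Category bounds: 80…200 μm/a bracket r_corr ⇒ C5

C5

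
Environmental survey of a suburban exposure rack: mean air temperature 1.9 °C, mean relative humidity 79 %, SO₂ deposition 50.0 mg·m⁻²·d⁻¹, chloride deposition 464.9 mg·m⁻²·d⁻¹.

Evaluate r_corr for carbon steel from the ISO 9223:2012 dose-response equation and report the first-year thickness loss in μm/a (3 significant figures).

carbon steel: f(T) = +0.150·(T−10) [T≤10 °C] = -1.2150
  sulphur-dioxide contribution → 19.5 μm/a
  chloride contribution → 67.23 μm/a
  ⇒ r_corr(carbon steel) = 86.73 μm/a

r_corr = 86.7 μm/a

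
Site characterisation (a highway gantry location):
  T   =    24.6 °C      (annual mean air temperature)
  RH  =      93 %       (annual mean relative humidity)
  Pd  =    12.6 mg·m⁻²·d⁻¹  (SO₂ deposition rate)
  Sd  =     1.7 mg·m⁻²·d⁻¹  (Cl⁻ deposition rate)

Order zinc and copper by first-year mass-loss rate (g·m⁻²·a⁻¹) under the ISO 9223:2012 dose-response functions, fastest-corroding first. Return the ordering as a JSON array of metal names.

["copper", "zinc"]

zinc: T>10 °C ⇒ hinge -0.071·(24.6−10) = -1.0366
  sulphur-dioxide contribution → 1.006 μm/a
  chloride contribution → 0.4033 μm/a
  ⇒ r_corr(zinc) = 1.409 μm/a
  mass loss = 1.409 μm/a × 7.14 g/cm³ = 10.06 g·m⁻²·a⁻¹
copper: temperature factor f = -0.080·(14.6) = -1.1680
  sulphur-dioxide contribution → 0.7693 μm/a
  chloride contribution → 1.123 μm/a
  total first-year rate 1.893 μm/a
  mass loss = 1.893 μm/a × 8.96 g/cm³ = 16.96 g·m⁻²·a⁻¹
Ordering by g·m⁻²·a⁻¹: copper (17) > zinc (10.1)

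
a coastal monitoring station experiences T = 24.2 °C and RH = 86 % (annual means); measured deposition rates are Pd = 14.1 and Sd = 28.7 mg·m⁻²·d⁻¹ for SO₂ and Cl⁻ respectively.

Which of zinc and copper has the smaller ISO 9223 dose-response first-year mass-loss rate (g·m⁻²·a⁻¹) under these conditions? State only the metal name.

zinc

zinc: f(T) = -0.071·(T−10) [T>10 °C] = -1.0082
  Pd branch = 0.0129·Pd^0.44·e^(0.046·RH+f) = 0.7879 μm/a
  Cl⁻ term: 0.0175·28.7^0.57·exp(0.008·86+0.085·24.2) = 1.846
  sum: 0.7879 + 1.846 → r_corr = 2.634 μm/a
  mass loss = 2.634 μm/a × 7.14 g/cm³ = 18.8 g·m⁻²·a⁻¹
copper: temperature factor f = -0.080·(14.2) = -1.1360
  SO₂ term: 0.0053·14.1^0.26·exp(0.059·86-1.1360) = 0.5412
  Sd branch = 0.01025·Sd^0.27·e^(0.036·RH+0.049·T) = 1.836 μm/a
  r_corr = 0.5412 + 1.836 = 2.377 μm/a
  mass loss = 2.377 μm/a × 8.96 g/cm³ = 21.3 g·m⁻²·a⁻¹
Ordering by g·m⁻²·a⁻¹: copper (21.3) > zinc (18.8)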